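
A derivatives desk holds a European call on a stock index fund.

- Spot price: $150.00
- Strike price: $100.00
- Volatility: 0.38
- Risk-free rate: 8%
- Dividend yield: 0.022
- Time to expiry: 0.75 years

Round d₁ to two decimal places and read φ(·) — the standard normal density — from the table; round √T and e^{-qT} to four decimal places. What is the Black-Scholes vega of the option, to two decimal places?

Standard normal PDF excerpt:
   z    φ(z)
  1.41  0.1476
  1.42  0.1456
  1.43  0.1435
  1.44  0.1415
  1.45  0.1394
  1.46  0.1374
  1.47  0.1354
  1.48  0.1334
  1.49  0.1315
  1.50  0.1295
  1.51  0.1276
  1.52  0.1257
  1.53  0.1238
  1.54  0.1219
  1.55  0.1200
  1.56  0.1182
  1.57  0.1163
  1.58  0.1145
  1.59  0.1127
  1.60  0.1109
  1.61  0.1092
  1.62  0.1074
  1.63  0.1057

T = 0.75;  σ√T = 0.3291
d₁ = [ln(150/100) + (0.08 − 0.022 + 0.38²/2)·0.75] / 0.3291 = [0.4055 + 0.0977] / 0.3291 = 1.5288 → 1.53
√T = √0.75 = 0.8660
φ(d₁) = φ(1.53) = 0.1238
e^(−qT) = e^(−0.022·0.75) = 0.9836
vega = S·e^(−qT)·φ(d₁)·√T = 150·0.9836·0.1238·0.8660 = 15.8179
(The put has the same vega.)

15.82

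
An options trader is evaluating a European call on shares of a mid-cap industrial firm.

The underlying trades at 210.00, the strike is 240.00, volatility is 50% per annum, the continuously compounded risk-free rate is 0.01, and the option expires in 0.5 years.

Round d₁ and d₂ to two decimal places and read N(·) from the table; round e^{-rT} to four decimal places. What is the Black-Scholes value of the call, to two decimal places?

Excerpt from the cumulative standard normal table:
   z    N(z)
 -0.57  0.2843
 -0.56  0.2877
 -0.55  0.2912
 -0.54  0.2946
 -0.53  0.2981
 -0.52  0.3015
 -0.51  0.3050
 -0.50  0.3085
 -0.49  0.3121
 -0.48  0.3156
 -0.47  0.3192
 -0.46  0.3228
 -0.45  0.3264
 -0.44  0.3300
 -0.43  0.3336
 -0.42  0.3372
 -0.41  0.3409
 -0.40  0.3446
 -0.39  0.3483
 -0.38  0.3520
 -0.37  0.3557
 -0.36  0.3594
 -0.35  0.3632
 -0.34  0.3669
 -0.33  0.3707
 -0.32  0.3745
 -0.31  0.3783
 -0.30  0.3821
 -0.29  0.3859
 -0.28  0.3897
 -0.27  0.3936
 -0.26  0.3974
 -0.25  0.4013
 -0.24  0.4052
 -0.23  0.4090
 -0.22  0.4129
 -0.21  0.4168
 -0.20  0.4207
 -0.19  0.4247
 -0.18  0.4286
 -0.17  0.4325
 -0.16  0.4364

T = 0.5;  σ√T = 0.3536
d₁ = [ln(210/240) + (0.01 + 0.5²/2)·0.5] / 0.3536 = [-0.1335 + 0.0675] / 0.3536 = -0.1868 which rounds to -0.19
d₂ = d₁ − σ√T = -0.1868 − 0.3536 = -0.5403 which rounds to -0.54
e^(−rT) = e^(−0.01·0.5) = 0.9950
C = 210·N(-0.19) − 240·0.9950·N(-0.54) = 210·0.4247 − 240·0.9950·0.2946 = 89.1870 − 70.3505 = 18.8365

18.84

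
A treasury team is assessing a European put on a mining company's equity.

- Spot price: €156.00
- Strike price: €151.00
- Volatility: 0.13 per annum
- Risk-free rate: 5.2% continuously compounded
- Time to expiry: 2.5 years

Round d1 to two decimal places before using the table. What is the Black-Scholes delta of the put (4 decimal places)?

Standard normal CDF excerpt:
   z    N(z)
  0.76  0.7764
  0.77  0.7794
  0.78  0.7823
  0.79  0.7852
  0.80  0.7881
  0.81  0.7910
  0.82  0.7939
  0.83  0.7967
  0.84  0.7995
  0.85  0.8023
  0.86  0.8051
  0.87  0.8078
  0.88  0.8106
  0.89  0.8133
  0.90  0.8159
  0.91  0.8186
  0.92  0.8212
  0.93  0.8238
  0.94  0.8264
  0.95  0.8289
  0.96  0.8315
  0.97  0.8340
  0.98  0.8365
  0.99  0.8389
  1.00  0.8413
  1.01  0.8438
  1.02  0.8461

-0.1867

σ√T = 0.13 × 1.5811 = 0.2055
d₁ = [ln(156/151) + (0.052 + 0.13²/2)·2.5] / 0.2055 = [0.0326 + 0.1511] / 0.2055 = 0.8937 → 0.89
N(d₁) = N(0.89) = 0.8133
Δ_put = N(d₁) − 1 = 0.8133 − 1 = -0.1867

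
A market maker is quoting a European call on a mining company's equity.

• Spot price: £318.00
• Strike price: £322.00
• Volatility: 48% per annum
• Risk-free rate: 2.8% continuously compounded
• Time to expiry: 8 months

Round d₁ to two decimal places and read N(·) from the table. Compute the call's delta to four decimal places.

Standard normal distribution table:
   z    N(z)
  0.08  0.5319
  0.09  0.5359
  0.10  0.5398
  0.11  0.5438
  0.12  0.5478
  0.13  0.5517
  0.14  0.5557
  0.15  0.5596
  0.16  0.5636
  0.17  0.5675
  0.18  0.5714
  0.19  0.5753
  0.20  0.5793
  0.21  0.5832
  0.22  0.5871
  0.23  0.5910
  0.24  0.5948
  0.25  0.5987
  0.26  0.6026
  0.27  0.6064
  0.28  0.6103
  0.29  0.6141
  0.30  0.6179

T = 0.6667;  σ√T = 0.3919
ln(S/K) + (r + σ²/2)T = ln(318/322) + (0.028 + 0.48²/2)·0.6667 = -0.0125 + 0.0955 = 0.0830
d₁ = 0.0830 / 0.3919 = 0.2117 → 0.21
N(d₁) = N(0.21) = 0.5832
Δ_call = N(d₁) = 0.5832

0.5832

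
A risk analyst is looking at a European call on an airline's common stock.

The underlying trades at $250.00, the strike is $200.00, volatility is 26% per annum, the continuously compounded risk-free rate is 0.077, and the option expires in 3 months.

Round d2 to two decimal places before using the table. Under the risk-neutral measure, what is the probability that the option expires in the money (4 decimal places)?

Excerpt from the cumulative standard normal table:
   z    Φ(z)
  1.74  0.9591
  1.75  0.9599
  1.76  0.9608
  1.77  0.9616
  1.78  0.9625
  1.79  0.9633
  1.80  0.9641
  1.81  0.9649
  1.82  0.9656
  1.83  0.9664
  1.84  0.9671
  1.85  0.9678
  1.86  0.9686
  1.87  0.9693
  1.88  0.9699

0.9641

T = 0.25;  σ√T = 0.1300
d₁ = [ln(250/200) + (0.077 + 0.26²/2)·0.25] / 0.1300 = [0.2231 + 0.0277] / 0.1300 = 1.9296 which rounds to 1.93
d₂ = d₁ − σ√T = 1.9296 − 0.1300 = 1.7996 which rounds to 1.80
Risk-neutral Pr[S_T > K] = N(d₂) = N(1.80) = 0.9641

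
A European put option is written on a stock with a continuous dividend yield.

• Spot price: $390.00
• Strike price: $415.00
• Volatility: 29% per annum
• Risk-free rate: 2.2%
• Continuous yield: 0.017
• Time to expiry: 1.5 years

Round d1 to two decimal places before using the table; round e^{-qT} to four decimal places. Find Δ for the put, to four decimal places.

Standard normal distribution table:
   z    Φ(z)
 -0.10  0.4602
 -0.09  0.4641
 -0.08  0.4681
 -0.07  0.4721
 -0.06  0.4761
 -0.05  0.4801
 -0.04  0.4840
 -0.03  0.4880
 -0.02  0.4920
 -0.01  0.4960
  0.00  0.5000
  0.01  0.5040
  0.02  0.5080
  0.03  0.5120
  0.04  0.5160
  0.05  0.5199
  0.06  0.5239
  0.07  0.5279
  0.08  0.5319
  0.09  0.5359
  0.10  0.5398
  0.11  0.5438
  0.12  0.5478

σ√T = 0.29 × 1.2247 = 0.3552
d₁ = [ln(390/415) + (0.022 − 0.017 + 0.29²/2)·1.5] / 0.3552 = [-0.0621 + 0.0706] / 0.3552 = 0.0238 → 0.02
N(d₁) = N(0.02) = 0.5080
Δ_put = e^(−qT)·(N(d₁) − 1) = 0.9748·(0.5080 − 1) = -0.4796

-0.4796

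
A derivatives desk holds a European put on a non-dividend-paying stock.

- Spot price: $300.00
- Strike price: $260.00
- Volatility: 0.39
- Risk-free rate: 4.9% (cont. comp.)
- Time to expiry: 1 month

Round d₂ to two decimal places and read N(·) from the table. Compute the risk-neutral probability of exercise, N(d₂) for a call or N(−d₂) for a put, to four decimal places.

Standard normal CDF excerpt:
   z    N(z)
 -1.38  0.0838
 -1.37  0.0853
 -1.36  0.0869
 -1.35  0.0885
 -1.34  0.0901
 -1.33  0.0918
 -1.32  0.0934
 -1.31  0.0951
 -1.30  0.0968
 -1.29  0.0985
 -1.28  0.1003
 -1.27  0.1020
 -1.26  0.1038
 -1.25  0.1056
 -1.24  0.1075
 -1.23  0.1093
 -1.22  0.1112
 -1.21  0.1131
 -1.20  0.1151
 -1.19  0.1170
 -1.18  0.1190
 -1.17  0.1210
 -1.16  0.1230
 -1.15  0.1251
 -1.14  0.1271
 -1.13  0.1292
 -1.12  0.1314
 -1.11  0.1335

σ√T = 0.39·√0.08333 = 0.1126
ln(S/K) + (r + σ²/2)T = ln(300/260) + (0.049 + 0.39²/2)·0.08333 = 0.1431 + 0.0104 = 0.1535
d₁ = 0.1535 / 0.1126 = 1.3636 ⇒ 1.36
d₂ = d₁ − σ√T = 1.3636 − 0.1126 = 1.2510 ⇒ 1.25
Pr(exercise) under Q = N(−d₂) = N(-1.25) = 0.1056

0.1056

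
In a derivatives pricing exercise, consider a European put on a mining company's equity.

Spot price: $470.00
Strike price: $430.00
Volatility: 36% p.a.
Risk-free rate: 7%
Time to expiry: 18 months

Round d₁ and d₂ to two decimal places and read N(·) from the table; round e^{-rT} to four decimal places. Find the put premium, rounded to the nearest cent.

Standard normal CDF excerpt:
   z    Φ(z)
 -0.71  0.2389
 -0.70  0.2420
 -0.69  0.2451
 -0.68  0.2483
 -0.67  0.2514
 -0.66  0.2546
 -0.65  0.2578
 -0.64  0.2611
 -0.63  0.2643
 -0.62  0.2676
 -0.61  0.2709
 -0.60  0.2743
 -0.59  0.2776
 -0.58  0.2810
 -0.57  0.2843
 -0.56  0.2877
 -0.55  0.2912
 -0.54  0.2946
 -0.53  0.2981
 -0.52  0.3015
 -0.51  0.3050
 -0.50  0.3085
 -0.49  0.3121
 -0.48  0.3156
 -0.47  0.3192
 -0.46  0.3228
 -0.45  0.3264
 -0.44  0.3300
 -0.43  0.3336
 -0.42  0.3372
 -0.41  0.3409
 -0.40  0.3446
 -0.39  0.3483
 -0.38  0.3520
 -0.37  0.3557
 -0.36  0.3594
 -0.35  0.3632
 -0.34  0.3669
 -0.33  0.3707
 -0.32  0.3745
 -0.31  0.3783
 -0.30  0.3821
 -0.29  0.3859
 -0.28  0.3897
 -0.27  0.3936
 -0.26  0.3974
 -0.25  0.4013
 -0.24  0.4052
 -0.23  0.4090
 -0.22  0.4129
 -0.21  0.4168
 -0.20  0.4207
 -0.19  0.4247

σ√T = 0.36·√1.5 = 0.4409
d₁ = [ln(470/430) + (0.07 + 0.36²/2)·1.5] / 0.4409 = [0.0889 + 0.2022] / 0.4409 = 0.6603 which rounds to 0.66
d₂ = d₁ − σ√T = 0.6603 − 0.4409 = 0.2194 which rounds to 0.22
exp(−rT) = exp(−0.07·1.5) = 0.9003
N(−d₂) = N(-0.22) = 0.4129;  N(−d₁) = N(-0.66) = 0.2546
P = 430·0.9003·0.4129 − 470·0.2546 = 159.8456 − 119.6620 = 40.1836

$40.18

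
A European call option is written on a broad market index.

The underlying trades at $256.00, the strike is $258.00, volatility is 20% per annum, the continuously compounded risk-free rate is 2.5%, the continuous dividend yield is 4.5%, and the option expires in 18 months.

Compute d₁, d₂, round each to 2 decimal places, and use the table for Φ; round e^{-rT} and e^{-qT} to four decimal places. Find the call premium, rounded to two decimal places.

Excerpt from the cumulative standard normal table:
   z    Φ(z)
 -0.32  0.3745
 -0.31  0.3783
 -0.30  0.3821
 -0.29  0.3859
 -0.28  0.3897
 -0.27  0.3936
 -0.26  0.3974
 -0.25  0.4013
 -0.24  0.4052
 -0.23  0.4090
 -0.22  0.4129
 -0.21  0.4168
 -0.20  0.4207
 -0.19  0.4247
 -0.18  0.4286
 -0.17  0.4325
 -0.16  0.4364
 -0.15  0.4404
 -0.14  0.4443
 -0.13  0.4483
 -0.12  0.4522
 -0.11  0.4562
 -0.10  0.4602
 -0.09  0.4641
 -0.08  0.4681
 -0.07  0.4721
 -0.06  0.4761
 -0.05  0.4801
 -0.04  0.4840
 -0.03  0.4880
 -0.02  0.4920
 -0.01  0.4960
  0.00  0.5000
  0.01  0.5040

T = 1.5;  σ√T = 0.2449
d₁ = [ln(256/258) + (0.025 − 0.045 + ½·0.2²)·1.5] / (σ√T) = (-0.0078 + 0.0000) / 0.2449 = -0.0318 ≈ -0.03
d₂ = -0.0318 − 0.2449 = -0.2767 ≈ -0.28
e^(−qT) = e^(−0.045·1.5) = 0.9347;  e^(−rT) = e^(−0.025·1.5) = 0.9632
C = 256·0.9347·N(-0.03) − 258·0.9632·N(-0.28) = 256·0.9347·0.4880 − 258·0.9632·0.3897 = 116.7702 − 96.8426 = 19.9276

$19.93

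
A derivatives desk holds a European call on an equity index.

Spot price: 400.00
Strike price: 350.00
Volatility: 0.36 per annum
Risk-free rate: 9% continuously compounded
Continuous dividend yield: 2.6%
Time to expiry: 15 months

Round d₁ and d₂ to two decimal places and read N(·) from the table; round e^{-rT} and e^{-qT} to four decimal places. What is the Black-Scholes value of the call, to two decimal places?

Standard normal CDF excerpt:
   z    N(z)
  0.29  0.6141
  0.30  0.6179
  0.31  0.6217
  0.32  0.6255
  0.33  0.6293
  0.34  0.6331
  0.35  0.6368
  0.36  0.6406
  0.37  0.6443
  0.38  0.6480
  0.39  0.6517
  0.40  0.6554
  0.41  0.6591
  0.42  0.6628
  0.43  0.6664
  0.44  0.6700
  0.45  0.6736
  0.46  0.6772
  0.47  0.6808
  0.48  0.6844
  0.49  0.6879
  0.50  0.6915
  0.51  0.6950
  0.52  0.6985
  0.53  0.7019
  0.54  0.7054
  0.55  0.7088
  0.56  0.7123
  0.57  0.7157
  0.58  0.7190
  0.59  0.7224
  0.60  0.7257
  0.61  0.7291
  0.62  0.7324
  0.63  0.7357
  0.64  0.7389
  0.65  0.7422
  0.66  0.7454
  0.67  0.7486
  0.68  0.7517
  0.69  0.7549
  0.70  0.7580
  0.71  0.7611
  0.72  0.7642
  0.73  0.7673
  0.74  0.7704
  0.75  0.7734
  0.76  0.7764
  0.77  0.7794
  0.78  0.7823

σ√T = 0.36·√1.25 = 0.4025
ln(S/K) + (r − q + σ²/2)T = ln(400/350) + (0.09 − 0.026 + 0.36²/2)·1.25 = 0.1335 + 0.1610 = 0.2945
d₁ = 0.2945 / 0.4025 = 0.7318 which rounds to 0.73
d₂ = d₁ − σ√T = 0.7318 − 0.4025 = 0.3293 which rounds to 0.33
exp(−qT) = exp(−0.026·1.25) = 0.9680;  exp(−rT) = exp(−0.09·1.25) = 0.8936
N(d₁) = N(0.73) = 0.7673;  N(d₂) = N(0.33) = 0.6293
C = 400·0.9680·0.7673 − 350·0.8936·0.6293 = 297.0986 − 196.8199 = 100.2787

100.28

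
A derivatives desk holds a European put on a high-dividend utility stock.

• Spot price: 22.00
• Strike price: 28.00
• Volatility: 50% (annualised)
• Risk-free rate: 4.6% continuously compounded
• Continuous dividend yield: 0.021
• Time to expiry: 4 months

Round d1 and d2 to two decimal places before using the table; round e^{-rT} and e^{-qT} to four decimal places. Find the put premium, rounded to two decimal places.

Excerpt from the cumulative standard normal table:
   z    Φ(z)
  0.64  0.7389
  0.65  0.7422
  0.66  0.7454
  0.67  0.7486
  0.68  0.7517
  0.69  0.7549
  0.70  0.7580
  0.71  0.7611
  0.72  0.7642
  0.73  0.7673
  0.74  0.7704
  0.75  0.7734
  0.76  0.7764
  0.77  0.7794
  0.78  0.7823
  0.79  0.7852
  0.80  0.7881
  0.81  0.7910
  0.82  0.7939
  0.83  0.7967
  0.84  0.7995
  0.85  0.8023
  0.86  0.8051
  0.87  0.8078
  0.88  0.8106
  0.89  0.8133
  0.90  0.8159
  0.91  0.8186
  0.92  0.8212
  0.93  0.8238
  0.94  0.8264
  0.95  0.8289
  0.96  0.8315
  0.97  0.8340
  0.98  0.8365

6.57

T = 0.3333;  σ√T = 0.2887
d₁ = [ln(22/28) + (0.046 − 0.021 + 0.5²/2)·0.3333] / 0.2887 = [-0.2412 + 0.0500] / 0.2887 = -0.6622 ⇒ -0.66
d₂ = d₁ − σ√T = -0.6622 − 0.2887 = -0.9509 ⇒ -0.95
e^(−qT) = e^(−0.021·0.3333) = 0.9930;  e^(−rT) = e^(−0.046·0.3333) = 0.9848
P = 28·0.9848·N(0.95) − 22·0.9930·N(0.66) = 28·0.9848·0.8289 − 22·0.9930·0.7454 = 22.8564 − 16.2840 = 6.5724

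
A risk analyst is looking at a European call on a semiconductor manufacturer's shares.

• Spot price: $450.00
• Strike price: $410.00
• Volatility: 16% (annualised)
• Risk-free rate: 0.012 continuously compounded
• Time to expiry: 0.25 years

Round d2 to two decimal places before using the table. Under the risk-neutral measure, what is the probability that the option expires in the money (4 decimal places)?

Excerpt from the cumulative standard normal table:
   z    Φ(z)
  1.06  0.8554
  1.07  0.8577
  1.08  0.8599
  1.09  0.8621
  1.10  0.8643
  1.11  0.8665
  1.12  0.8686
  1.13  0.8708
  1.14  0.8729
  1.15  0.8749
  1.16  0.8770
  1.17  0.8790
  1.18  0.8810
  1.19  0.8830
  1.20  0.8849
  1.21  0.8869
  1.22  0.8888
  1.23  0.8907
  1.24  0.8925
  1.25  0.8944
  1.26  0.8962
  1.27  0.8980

σ√T = 0.16·√0.25 = 0.0800
d₁ = [ln(450/410) + (0.012 + 0.16²/2)·0.25] / 0.0800 = [0.0931 + 0.0062] / 0.0800 = 1.2411 ≈ 1.24
d₂ = d₁ − σ√T = 1.2411 − 0.0800 = 1.1611 ≈ 1.16
Pr(exercise) under Q = N(d₂) = 0.8770

0.8770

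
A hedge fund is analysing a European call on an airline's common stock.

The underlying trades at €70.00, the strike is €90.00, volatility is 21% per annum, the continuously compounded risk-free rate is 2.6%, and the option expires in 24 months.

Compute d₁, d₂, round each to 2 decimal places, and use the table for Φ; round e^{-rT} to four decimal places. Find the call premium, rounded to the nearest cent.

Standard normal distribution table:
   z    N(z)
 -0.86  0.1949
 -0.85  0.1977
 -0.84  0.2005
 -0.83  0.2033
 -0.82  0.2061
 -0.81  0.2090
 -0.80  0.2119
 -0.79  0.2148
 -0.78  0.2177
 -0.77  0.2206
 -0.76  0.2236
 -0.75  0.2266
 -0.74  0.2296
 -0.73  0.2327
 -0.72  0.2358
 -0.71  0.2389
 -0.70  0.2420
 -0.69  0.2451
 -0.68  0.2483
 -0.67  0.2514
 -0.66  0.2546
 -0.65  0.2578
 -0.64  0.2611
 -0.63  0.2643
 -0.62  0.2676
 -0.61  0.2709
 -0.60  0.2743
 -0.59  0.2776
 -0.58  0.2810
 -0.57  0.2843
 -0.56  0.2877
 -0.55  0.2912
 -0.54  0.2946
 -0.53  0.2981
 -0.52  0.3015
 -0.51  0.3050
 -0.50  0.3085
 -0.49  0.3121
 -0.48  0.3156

σ√T = 0.21 × 1.4142 = 0.2970
ln(S/K) + (r + σ²/2)T = ln(70/90) + (0.026 + 0.21²/2)·2 = -0.2513 + 0.0961 = -0.1552
d₁ = -0.1552 / 0.2970 = -0.5226 which rounds to -0.52
d₂ = d₁ − σ√T = -0.5226 − 0.2970 = -0.8196 which rounds to -0.82
e^(−rT) = e^(−0.026·2) = 0.9493
N(d₁) = N(-0.52) = 0.3015;  N(d₂) = N(-0.82) = 0.2061
C = 70·0.3015 − 90·0.9493·0.2061 = 21.1050 − 17.6086 = 3.4964

€3.50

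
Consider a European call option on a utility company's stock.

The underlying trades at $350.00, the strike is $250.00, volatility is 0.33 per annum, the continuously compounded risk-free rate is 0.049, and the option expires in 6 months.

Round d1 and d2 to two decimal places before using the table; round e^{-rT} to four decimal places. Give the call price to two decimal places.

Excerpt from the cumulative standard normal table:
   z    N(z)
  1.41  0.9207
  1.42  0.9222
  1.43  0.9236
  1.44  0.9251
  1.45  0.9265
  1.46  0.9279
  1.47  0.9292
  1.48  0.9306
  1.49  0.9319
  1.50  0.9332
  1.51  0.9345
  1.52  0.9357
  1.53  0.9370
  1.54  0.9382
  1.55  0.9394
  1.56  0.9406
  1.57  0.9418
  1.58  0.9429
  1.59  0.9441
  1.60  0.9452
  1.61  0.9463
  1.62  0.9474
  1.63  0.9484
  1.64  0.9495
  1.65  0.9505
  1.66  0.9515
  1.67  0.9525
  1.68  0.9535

σ√T = 0.33·√0.5 = 0.2333
ln(S/K) + (r + σ²/2)T = ln(350/250) + (0.049 + 0.33²/2)·0.5 = 0.3365 + 0.0517 = 0.3882
d₁ = 0.3882 / 0.2333 = 1.6636 → 1.66
d₂ = d₁ − σ√T = 1.6636 − 0.2333 = 1.4303 → 1.43
exp(−rT) = exp(−0.049·0.5) = 0.9758
N(d₁) = N(1.66) = 0.9515;  N(d₂) = N(1.43) = 0.9236
C = 350·0.9515 − 250·0.9758·0.9236 = 333.0250 − 225.3122 = 107.7128

$107.71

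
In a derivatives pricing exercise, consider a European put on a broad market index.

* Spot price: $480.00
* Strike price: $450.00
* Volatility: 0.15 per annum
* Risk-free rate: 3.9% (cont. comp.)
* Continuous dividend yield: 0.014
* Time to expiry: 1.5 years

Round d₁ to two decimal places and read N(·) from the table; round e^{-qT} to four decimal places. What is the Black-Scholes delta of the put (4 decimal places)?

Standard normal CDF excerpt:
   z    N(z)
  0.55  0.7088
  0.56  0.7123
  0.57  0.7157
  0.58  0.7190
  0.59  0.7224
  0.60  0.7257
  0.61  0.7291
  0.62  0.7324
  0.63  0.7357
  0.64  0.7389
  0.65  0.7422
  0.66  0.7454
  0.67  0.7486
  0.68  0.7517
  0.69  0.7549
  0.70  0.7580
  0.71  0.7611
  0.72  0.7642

T = 1.5;  σ√T = 0.1837
d₁ = [ln(480/450) + (0.039 − 0.014 + ½·0.15²)·1.5] / (σ√T) = (0.0645 + 0.0544) / 0.1837 = 0.6473 ≈ 0.65
N(d₁) = N(0.65) = 0.7422
Δ_put = e^(−qT)·(N(d₁) − 1) = 0.9792·(0.7422 − 1) = -0.2524

-0.2524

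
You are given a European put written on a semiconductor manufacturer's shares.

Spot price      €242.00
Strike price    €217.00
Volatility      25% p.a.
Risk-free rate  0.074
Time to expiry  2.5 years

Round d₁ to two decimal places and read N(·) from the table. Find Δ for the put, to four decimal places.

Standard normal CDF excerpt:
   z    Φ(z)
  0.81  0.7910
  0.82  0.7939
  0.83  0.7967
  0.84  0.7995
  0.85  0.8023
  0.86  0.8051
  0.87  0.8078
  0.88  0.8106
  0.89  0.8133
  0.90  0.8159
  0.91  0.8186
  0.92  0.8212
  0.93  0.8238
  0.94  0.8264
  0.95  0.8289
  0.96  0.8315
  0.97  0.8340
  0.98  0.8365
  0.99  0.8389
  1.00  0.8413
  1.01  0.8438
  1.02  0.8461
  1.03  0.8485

σ√T = 0.25·√2.5 = 0.3953
d₁ = [ln(242/217) + (0.074 + 0.25²/2)·2.5] / 0.3953 = [0.1090 + 0.2631] / 0.3953 = 0.9415 → 0.94
N(d₁) = N(0.94) = 0.8264
Δ_put = N(d₁) − 1 = 0.8264 − 1 = -0.1736

-0.1736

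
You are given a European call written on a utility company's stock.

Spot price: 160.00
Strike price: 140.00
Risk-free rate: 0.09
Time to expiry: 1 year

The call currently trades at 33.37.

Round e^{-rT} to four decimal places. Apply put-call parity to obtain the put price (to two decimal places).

exp(−rT) = exp(−0.09·1) = 0.9139
Put-call parity: C − P = S − K·e^(−rT) = 160 − 140·0.9139 = 160 − 127.9460 = 32.0540
P = C − (C − P) = 33.37 − (32.0540) = 1.3160

1.32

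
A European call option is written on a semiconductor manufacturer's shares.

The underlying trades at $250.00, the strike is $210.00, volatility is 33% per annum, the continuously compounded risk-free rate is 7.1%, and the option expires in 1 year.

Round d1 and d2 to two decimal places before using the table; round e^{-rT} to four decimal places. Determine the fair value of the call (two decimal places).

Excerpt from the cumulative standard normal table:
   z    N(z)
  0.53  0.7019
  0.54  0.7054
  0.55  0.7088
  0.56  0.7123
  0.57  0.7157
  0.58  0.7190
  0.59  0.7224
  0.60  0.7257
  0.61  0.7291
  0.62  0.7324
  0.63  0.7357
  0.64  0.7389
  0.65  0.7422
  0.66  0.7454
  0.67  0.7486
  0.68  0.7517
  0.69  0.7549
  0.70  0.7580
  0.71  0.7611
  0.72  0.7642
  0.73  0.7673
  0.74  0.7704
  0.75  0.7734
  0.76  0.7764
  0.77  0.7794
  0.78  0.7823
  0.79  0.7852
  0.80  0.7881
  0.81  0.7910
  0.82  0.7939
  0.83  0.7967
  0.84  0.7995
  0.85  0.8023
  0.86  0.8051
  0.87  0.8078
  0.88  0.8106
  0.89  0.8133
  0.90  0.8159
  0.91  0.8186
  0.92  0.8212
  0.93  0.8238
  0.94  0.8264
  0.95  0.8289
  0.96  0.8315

$64.00

T = 1;  σ√T = 0.3300
d₁ = [ln(250/210) + (0.071 + ½·0.33²)·1] / (σ√T) = (0.1744 + 0.1255) / 0.3300 = 0.9085 ≈ 0.91
d₂ = 0.9085 − 0.3300 = 0.5785 ≈ 0.58
e^(−rT) = e^(−0.071·1) = 0.9315
N(d₁) = N(0.91) = 0.8186;  N(d₂) = N(0.58) = 0.7190
C = 250·0.8186 − 210·0.9315·0.7190 = 204.6500 − 140.6472 = 64.0028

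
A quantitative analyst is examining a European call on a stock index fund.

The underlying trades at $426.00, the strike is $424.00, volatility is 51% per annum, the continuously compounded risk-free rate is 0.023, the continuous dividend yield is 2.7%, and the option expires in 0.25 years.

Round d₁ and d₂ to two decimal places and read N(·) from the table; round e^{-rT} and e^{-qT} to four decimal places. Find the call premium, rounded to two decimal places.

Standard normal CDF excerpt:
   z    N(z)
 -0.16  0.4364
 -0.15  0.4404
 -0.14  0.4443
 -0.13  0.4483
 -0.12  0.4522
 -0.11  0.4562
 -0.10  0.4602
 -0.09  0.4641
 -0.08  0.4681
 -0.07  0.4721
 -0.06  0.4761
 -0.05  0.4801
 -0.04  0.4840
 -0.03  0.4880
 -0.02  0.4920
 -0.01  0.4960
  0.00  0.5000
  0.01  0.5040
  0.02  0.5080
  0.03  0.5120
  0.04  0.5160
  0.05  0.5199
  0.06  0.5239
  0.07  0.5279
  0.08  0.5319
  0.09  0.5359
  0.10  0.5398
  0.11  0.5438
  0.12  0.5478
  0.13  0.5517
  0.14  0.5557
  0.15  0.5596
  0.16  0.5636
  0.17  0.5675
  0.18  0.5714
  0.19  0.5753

σ√T = 0.51 × 0.5000 = 0.2550
d₁ = [ln(426/424) + (0.023 − 0.027 + 0.51²/2)·0.25] / 0.2550 = [0.0047 + 0.0315] / 0.2550 = 0.1420 ≈ 0.14
d₂ = d₁ − σ√T = 0.1420 − 0.2550 = -0.1130 ≈ -0.11
exp(−qT) = exp(−0.027·0.25) = 0.9933;  exp(−rT) = exp(−0.023·0.25) = 0.9943
N(d₁) = N(0.14) = 0.5557;  N(d₂) = N(-0.11) = 0.4562
C = 426·0.9933·0.5557 − 424·0.9943·0.4562 = 235.1421 − 192.3263 = 42.8159

$42.82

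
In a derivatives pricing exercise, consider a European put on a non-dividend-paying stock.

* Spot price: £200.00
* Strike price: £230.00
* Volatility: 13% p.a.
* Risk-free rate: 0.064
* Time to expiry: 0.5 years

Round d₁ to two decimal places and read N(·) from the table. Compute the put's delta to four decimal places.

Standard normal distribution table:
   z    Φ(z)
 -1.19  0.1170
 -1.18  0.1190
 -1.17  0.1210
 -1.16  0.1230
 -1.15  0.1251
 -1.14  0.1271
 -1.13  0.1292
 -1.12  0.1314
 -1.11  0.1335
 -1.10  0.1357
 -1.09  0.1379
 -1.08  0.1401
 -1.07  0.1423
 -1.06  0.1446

-0.8708

T = 0.5;  σ√T = 0.0919
ln(S/K) + (r + σ²/2)T = ln(200/230) + (0.064 + 0.13²/2)·0.5 = -0.1398 + 0.0362 = -0.1035
d₁ = -0.1035 / 0.0919 = -1.1263 ≈ -1.13
N(d₁) = N(-1.13) = 0.1292
Δ_put = N(d₁) − 1 = 0.1292 − 1 = -0.8708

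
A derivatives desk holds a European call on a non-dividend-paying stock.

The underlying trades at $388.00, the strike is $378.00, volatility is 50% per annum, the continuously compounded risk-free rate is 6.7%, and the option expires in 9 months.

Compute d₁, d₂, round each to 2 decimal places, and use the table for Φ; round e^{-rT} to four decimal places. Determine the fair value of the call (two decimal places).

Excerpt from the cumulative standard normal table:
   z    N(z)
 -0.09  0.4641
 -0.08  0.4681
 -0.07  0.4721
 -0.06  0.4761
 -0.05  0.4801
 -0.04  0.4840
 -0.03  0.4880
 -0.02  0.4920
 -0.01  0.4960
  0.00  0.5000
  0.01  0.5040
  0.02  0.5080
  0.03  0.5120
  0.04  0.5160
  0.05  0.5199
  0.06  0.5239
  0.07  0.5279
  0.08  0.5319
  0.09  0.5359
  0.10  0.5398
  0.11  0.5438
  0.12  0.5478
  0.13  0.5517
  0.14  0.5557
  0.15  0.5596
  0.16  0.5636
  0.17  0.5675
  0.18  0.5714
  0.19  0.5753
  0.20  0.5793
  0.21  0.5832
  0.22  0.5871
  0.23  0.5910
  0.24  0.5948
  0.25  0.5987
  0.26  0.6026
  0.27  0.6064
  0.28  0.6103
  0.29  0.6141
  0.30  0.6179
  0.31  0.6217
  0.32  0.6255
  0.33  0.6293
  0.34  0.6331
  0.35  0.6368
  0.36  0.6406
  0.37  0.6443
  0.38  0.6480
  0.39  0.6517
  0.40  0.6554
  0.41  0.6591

σ√T = 0.5 × 0.8660 = 0.4330
d₁ = [ln(388/378) + (0.067 + ½·0.5²)·0.75] / (σ√T) = (0.0261 + 0.1440) / 0.4330 = 0.3929 which rounds to 0.39
d₂ = 0.3929 − 0.4330 = -0.0402 which rounds to -0.04
e^(−rT) = e^(−0.067·0.75) = 0.9510
C = 388·N(0.39) − 378·0.9510·N(-0.04) = 388·0.6517 − 378·0.9510·0.4840 = 252.8596 − 173.9874 = 78.8722

$78.87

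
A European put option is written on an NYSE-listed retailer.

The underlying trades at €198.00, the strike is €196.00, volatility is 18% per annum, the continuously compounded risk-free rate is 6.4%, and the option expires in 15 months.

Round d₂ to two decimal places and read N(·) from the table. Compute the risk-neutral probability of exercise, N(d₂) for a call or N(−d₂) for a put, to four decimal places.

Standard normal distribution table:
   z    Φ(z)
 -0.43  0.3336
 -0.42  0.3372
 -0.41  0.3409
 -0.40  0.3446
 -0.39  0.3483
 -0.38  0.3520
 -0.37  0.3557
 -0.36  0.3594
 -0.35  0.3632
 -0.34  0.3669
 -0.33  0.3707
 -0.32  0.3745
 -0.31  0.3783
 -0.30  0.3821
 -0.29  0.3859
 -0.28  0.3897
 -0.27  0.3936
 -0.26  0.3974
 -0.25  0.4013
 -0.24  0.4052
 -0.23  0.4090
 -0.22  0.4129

0.3632

σ√T = 0.18 × 1.1180 = 0.2012
d₁ = [ln(198/196) + (0.064 + ½·0.18²)·1.25] / (σ√T) = (0.0102 + 0.1002) / 0.2012 = 0.5486 which rounds to 0.55
d₂ = 0.5486 − 0.2012 = 0.3473 which rounds to 0.35
Risk-neutral Pr[S_T < K] = N(−d₂) = N(-0.35) = 0.3632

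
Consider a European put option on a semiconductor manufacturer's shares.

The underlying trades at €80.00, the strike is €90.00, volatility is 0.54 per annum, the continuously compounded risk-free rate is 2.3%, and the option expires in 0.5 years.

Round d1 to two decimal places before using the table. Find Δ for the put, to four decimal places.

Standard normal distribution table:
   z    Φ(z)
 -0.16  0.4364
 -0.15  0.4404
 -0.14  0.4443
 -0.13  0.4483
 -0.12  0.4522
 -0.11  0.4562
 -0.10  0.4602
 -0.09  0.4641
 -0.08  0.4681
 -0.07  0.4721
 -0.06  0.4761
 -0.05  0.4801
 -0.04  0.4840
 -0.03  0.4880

σ√T = 0.54·√0.5 = 0.3818
d₁ = [ln(80/90) + (0.023 + ½·0.54²)·0.5] / (σ√T) = (-0.1178 + 0.0844) / 0.3818 = -0.0874 ⇒ -0.09
N(d₁) = N(-0.09) = 0.4641
Δ_put = N(d₁) − 1 = 0.4641 − 1 = -0.5359

-0.5359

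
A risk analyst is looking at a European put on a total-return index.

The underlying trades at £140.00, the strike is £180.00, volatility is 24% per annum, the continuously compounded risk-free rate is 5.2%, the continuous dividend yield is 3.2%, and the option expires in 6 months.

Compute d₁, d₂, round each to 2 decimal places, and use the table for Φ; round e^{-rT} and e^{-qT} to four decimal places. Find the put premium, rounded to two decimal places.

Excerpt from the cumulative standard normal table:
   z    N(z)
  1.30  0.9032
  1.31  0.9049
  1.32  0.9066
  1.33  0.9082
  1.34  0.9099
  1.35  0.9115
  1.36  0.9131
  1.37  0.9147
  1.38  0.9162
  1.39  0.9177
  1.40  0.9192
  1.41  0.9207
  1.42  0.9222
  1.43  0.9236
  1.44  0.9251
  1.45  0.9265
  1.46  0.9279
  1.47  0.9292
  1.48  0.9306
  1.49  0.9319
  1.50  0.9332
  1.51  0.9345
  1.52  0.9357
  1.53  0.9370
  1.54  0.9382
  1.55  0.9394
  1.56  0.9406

T = 0.5;  σ√T = 0.1697
d₁ = [ln(140/180) + (0.052 − 0.032 + ½·0.24²)·0.5] / (σ√T) = (-0.2513 + 0.0244) / 0.1697 = -1.3371 → -1.34
d₂ = -1.3371 − 0.1697 = -1.5068 → -1.51
exp(−qT) = exp(−0.032·0.5) = 0.9841;  exp(−rT) = exp(−0.052·0.5) = 0.9743
N(−d₂) = N(1.51) = 0.9345;  N(−d₁) = N(1.34) = 0.9099
P = 180·0.9743·0.9345 − 140·0.9841·0.9099 = 163.8870 − 125.3606 = 38.5264

£38.53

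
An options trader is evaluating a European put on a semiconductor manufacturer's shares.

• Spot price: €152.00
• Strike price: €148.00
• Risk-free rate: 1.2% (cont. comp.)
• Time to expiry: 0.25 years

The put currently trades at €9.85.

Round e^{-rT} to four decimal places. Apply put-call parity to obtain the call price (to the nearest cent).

e^(−rT) = e^(−0.012·0.25) = 0.9970
Put-call parity: C − P = S − K·e^(−rT) = 152 − 148·0.9970 = 152 − 147.5560 = 4.4440
C = P + (C − P) = 9.85 + (4.4440) = 14.2940

€14.29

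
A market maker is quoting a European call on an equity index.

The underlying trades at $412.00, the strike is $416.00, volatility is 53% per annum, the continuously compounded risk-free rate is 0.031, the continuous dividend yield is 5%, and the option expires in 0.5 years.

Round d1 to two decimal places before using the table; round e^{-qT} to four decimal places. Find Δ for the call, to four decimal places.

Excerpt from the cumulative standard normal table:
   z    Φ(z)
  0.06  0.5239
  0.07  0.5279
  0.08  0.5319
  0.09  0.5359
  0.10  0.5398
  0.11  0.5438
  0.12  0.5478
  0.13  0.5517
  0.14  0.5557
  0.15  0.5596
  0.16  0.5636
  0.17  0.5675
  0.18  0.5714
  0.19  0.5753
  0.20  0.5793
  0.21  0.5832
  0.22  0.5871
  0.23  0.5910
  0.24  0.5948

T = 0.5;  σ√T = 0.3748
ln(S/K) + (r − q + σ²/2)T = ln(412/416) + (0.031 − 0.05 + 0.53²/2)·0.5 = -0.0097 + 0.0607 = 0.0511
d₁ = 0.0511 / 0.3748 = 0.1363 → 0.14
N(d₁) = N(0.14) = 0.5557
Δ_call = e^(−qT)·N(d₁) = 0.9753·0.5557 = 0.5420

0.5420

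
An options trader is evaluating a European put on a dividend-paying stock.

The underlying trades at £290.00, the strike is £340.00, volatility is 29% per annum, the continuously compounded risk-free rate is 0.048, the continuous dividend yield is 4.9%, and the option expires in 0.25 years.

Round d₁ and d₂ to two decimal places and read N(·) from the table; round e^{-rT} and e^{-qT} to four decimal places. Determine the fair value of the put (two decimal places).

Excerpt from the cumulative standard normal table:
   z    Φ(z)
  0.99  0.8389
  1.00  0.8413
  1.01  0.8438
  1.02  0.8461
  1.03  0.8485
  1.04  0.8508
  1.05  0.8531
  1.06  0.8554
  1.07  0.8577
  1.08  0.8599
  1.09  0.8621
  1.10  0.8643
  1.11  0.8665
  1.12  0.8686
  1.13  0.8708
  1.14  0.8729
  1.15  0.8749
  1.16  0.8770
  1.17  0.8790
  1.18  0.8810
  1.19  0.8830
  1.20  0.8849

T = 0.25;  σ√T = 0.1450
d₁ = [ln(290/340) + (0.048 − 0.049 + ½·0.29²)·0.25] / (σ√T) = (-0.1591 + 0.0103) / 0.1450 = -1.0262 → -1.03
d₂ = -1.0262 − 0.1450 = -1.1712 → -1.17
exp(−qT) = exp(−0.049·0.25) = 0.9878;  exp(−rT) = exp(−0.048·0.25) = 0.9881
N(−d₂) = N(1.17) = 0.8790;  N(−d₁) = N(1.03) = 0.8485
P = 340·0.9881·0.8790 − 290·0.9878·0.8485 = 295.3036 − 243.0630 = 52.2406

£52.24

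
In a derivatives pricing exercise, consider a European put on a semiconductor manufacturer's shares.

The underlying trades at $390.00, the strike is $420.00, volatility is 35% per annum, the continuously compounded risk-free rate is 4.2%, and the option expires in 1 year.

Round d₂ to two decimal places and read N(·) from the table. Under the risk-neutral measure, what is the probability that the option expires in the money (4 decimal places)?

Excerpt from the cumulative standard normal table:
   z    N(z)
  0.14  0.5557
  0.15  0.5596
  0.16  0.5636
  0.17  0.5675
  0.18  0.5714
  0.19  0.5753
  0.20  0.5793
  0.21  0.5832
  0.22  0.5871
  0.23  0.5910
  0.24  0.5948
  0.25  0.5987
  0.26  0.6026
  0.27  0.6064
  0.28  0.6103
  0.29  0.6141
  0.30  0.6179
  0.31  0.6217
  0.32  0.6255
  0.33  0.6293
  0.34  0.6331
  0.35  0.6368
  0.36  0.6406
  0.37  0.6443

0.6064

σ√T = 0.35·√1 = 0.3500
ln(S/K) + (r + σ²/2)T = ln(390/420) + (0.042 + 0.35²/2)·1 = -0.0741 + 0.1032 = 0.0291
d₁ = 0.0291 / 0.3500 = 0.0833 ⇒ 0.08
d₂ = d₁ − σ√T = 0.0833 − 0.3500 = -0.2667 ⇒ -0.27
Risk-neutral Pr[S_T < K] = N(−d₂) = N(0.27) = 0.6064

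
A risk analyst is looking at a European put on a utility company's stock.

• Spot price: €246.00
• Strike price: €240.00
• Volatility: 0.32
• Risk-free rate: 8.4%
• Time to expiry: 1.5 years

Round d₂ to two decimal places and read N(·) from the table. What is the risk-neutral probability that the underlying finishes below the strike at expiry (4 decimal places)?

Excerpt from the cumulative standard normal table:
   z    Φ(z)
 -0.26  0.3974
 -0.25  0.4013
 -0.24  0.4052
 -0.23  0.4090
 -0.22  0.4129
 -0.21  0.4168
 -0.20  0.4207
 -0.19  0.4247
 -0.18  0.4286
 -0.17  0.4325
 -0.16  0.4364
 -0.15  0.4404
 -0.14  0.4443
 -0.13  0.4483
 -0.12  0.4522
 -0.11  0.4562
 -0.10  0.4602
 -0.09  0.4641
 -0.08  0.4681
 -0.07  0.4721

0.4247

T = 1.5;  σ√T = 0.3919
d₁ = [ln(246/240) + (0.084 + ½·0.32²)·1.5] / (σ√T) = (0.0247 + 0.2028) / 0.3919 = 0.5805 → 0.58
d₂ = 0.5805 − 0.3919 = 0.1885 → 0.19
Risk-neutral Pr[S_T < K] = N(−d₂) = N(-0.19) = 0.4247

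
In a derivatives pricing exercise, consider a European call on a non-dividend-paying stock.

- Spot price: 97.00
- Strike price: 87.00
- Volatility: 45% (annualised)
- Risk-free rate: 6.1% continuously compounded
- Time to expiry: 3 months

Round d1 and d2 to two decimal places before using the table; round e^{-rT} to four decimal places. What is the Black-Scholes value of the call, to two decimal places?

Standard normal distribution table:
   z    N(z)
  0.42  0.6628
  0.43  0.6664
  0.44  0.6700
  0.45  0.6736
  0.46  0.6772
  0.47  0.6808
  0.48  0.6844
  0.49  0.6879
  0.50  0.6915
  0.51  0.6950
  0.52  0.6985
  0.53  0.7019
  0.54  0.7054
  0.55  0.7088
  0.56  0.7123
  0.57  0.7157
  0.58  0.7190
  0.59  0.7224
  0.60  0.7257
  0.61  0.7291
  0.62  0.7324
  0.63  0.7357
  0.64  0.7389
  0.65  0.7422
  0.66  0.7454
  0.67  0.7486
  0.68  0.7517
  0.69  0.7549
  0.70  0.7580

14.89

σ√T = 0.45 × 0.5000 = 0.2250
d₁ = [ln(97/87) + (0.061 + ½·0.45²)·0.25] / (σ√T) = (0.1088 + 0.0406) / 0.2250 = 0.6638 which rounds to 0.66
d₂ = 0.6638 − 0.2250 = 0.4388 which rounds to 0.44
exp(−rT) = exp(−0.061·0.25) = 0.9849
N(d₁) = N(0.66) = 0.7454;  N(d₂) = N(0.44) = 0.6700
C = 97·0.7454 − 87·0.9849·0.6700 = 72.3038 − 57.4098 = 14.8940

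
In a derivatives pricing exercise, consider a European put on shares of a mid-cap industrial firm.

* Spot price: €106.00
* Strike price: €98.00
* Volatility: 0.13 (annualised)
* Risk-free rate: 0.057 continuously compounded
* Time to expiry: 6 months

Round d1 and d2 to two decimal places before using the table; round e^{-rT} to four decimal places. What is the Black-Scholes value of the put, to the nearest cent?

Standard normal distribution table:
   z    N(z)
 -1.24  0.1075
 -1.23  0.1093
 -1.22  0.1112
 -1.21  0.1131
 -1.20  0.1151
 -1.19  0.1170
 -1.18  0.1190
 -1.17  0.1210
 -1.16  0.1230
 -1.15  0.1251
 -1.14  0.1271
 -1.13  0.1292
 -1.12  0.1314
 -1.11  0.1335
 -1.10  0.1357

€0.53

σ√T = 0.13·√0.5 = 0.0919
d₁ = [ln(106/98) + (0.057 + ½·0.13²)·0.5] / (σ√T) = (0.0785 + 0.0327) / 0.0919 = 1.2097 → 1.21
d₂ = 1.2097 − 0.0919 = 1.1177 → 1.12
exp(−rT) = exp(−0.057·0.5) = 0.9719
P = 98·0.9719·N(-1.12) − 106·N(-1.21) = 98·0.9719·0.1314 − 106·0.1131 = 12.5154 − 11.9886 = 0.5268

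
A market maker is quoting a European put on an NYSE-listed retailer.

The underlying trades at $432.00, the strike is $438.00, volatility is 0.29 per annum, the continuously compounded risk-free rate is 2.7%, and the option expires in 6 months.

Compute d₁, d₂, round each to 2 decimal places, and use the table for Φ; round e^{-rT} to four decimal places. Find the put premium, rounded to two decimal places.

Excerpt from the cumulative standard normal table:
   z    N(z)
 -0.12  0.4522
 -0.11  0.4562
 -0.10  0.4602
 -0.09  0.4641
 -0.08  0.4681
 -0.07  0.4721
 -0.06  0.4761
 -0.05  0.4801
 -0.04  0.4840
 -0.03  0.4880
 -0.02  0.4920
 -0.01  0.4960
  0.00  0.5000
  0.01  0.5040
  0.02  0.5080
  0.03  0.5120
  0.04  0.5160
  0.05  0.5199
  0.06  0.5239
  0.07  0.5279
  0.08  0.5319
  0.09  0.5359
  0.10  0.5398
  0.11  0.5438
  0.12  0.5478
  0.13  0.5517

σ√T = 0.29 × 0.7071 = 0.2051
d₁ = [ln(432/438) + (0.027 + 0.29²/2)·0.5] / 0.2051 = [-0.0138 + 0.0345] / 0.2051 = 0.1011 ≈ 0.10
d₂ = d₁ − σ√T = 0.1011 − 0.2051 = -0.1040 ≈ -0.10
exp(−rT) = exp(−0.027·0.5) = 0.9866
N(−d₂) = N(0.10) = 0.5398;  N(−d₁) = N(-0.10) = 0.4602
P = 438·0.9866·0.5398 − 432·0.4602 = 233.2642 − 198.8064 = 34.4578

$34.46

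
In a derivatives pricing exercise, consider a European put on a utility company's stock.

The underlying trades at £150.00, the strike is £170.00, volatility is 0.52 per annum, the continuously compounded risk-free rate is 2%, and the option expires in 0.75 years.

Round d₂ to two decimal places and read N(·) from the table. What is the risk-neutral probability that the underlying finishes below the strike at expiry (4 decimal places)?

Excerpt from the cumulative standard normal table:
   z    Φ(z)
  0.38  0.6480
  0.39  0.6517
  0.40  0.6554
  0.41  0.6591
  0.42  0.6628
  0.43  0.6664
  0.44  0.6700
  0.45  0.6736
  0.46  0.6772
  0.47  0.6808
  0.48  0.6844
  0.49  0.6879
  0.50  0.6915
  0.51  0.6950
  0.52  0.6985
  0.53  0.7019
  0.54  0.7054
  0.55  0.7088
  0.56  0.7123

0.6808

σ√T = 0.52 × 0.8660 = 0.4503
ln(S/K) + (r + σ²/2)T = ln(150/170) + (0.02 + 0.52²/2)·0.75 = -0.1252 + 0.1164 = -0.0088
d₁ = -0.0088 / 0.4503 = -0.0195 → -0.02
d₂ = d₁ − σ√T = -0.0195 − 0.4503 = -0.4698 → -0.47
Pr(exercise) under Q = N(−d₂) = N(0.47) = 0.6808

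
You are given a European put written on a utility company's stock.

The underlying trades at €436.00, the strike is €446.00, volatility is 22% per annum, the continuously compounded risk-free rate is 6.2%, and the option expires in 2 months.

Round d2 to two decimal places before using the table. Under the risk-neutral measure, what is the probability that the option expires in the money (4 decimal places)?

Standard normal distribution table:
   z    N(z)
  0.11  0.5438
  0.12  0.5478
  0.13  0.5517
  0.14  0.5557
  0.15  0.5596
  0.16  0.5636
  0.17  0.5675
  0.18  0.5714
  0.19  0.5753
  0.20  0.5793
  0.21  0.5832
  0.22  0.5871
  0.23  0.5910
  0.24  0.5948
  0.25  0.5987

σ√T = 0.22 × 0.4082 = 0.0898
d₁ = [ln(436/446) + (0.062 + 0.22²/2)·0.1667] / 0.0898 = [-0.0227 + 0.0144] / 0.0898 = -0.0925 which rounds to -0.09
d₂ = d₁ − σ√T = -0.0925 − 0.0898 = -0.1823 which rounds to -0.18
Pr(exercise) under Q = N(−d₂) = N(0.18) = 0.5714

0.5714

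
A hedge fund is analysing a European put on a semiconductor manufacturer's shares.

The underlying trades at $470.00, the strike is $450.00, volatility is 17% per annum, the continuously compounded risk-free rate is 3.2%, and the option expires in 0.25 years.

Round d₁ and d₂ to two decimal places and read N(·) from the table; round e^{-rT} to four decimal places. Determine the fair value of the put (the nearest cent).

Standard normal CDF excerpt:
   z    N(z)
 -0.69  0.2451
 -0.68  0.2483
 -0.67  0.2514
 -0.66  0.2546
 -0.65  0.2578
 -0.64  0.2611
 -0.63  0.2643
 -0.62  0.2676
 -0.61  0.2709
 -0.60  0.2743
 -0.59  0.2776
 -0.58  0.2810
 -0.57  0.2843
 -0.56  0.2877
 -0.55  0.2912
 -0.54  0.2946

$7.26

σ√T = 0.17 × 0.5000 = 0.0850
d₁ = [ln(470/450) + (0.032 + 0.17²/2)·0.25] / 0.0850 = [0.0435 + 0.0116] / 0.0850 = 0.6482 ⇒ 0.65
d₂ = d₁ − σ√T = 0.6482 − 0.0850 = 0.5632 ⇒ 0.56
e^(−rT) = e^(−0.032·0.25) = 0.9920
N(−d₂) = N(-0.56) = 0.2877;  N(−d₁) = N(-0.65) = 0.2578
P = 450·0.9920·0.2877 − 470·0.2578 = 128.4293 − 121.1660 = 7.2633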